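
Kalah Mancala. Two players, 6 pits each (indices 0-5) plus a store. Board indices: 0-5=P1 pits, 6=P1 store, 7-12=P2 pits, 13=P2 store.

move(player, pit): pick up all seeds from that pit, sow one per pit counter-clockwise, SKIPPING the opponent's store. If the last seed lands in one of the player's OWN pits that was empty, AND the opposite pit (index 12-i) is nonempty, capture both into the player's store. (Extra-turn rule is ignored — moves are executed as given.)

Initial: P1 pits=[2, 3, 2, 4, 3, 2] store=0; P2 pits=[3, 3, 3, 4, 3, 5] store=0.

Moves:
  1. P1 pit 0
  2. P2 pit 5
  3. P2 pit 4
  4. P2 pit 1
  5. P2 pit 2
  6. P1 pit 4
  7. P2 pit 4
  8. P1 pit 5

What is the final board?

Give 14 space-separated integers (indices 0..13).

Move 1: P1 pit0 -> P1=[0,4,3,4,3,2](0) P2=[3,3,3,4,3,5](0)
Move 2: P2 pit5 -> P1=[1,5,4,5,3,2](0) P2=[3,3,3,4,3,0](1)
Move 3: P2 pit4 -> P1=[2,5,4,5,3,2](0) P2=[3,3,3,4,0,1](2)
Move 4: P2 pit1 -> P1=[2,0,4,5,3,2](0) P2=[3,0,4,5,0,1](8)
Move 5: P2 pit2 -> P1=[2,0,4,5,3,2](0) P2=[3,0,0,6,1,2](9)
Move 6: P1 pit4 -> P1=[2,0,4,5,0,3](1) P2=[4,0,0,6,1,2](9)
Move 7: P2 pit4 -> P1=[2,0,4,5,0,3](1) P2=[4,0,0,6,0,3](9)
Move 8: P1 pit5 -> P1=[2,0,4,5,0,0](2) P2=[5,1,0,6,0,3](9)

Answer: 2 0 4 5 0 0 2 5 1 0 6 0 3 9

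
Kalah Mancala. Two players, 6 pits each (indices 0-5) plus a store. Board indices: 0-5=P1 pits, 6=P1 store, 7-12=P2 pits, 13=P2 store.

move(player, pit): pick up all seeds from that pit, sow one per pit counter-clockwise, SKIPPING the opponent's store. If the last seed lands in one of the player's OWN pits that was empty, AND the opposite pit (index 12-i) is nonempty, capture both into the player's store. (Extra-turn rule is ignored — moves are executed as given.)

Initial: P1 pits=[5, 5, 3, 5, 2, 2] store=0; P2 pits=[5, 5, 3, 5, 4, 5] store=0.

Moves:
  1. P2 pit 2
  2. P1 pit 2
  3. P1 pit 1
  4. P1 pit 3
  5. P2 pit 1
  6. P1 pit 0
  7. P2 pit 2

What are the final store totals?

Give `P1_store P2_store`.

Answer: 3 1

Derivation:
Move 1: P2 pit2 -> P1=[5,5,3,5,2,2](0) P2=[5,5,0,6,5,6](0)
Move 2: P1 pit2 -> P1=[5,5,0,6,3,3](0) P2=[5,5,0,6,5,6](0)
Move 3: P1 pit1 -> P1=[5,0,1,7,4,4](1) P2=[5,5,0,6,5,6](0)
Move 4: P1 pit3 -> P1=[5,0,1,0,5,5](2) P2=[6,6,1,7,5,6](0)
Move 5: P2 pit1 -> P1=[6,0,1,0,5,5](2) P2=[6,0,2,8,6,7](1)
Move 6: P1 pit0 -> P1=[0,1,2,1,6,6](3) P2=[6,0,2,8,6,7](1)
Move 7: P2 pit2 -> P1=[0,1,2,1,6,6](3) P2=[6,0,0,9,7,7](1)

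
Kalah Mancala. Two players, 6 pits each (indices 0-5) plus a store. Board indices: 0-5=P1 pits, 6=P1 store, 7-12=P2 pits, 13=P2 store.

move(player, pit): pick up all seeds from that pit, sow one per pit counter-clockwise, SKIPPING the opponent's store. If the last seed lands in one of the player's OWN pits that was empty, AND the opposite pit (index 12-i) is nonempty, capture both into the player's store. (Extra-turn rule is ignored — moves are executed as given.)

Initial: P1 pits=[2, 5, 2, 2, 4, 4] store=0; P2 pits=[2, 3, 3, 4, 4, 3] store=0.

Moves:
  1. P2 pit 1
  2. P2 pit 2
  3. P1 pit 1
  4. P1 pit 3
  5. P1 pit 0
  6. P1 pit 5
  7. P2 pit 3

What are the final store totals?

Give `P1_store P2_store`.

Answer: 3 2

Derivation:
Move 1: P2 pit1 -> P1=[2,5,2,2,4,4](0) P2=[2,0,4,5,5,3](0)
Move 2: P2 pit2 -> P1=[2,5,2,2,4,4](0) P2=[2,0,0,6,6,4](1)
Move 3: P1 pit1 -> P1=[2,0,3,3,5,5](1) P2=[2,0,0,6,6,4](1)
Move 4: P1 pit3 -> P1=[2,0,3,0,6,6](2) P2=[2,0,0,6,6,4](1)
Move 5: P1 pit0 -> P1=[0,1,4,0,6,6](2) P2=[2,0,0,6,6,4](1)
Move 6: P1 pit5 -> P1=[0,1,4,0,6,0](3) P2=[3,1,1,7,7,4](1)
Move 7: P2 pit3 -> P1=[1,2,5,1,6,0](3) P2=[3,1,1,0,8,5](2)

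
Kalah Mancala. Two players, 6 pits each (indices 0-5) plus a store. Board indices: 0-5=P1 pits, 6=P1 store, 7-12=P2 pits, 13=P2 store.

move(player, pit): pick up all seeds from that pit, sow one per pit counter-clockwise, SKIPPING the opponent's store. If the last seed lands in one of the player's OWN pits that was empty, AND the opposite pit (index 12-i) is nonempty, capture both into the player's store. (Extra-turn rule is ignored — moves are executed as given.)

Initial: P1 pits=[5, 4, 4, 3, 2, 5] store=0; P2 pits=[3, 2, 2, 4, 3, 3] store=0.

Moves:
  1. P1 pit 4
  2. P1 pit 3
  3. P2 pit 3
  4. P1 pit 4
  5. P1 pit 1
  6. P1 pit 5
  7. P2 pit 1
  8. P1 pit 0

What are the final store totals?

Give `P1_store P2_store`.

Move 1: P1 pit4 -> P1=[5,4,4,3,0,6](1) P2=[3,2,2,4,3,3](0)
Move 2: P1 pit3 -> P1=[5,4,4,0,1,7](2) P2=[3,2,2,4,3,3](0)
Move 3: P2 pit3 -> P1=[6,4,4,0,1,7](2) P2=[3,2,2,0,4,4](1)
Move 4: P1 pit4 -> P1=[6,4,4,0,0,8](2) P2=[3,2,2,0,4,4](1)
Move 5: P1 pit1 -> P1=[6,0,5,1,1,9](2) P2=[3,2,2,0,4,4](1)
Move 6: P1 pit5 -> P1=[7,0,5,1,1,0](9) P2=[4,3,3,1,0,5](1)
Move 7: P2 pit1 -> P1=[7,0,5,1,1,0](9) P2=[4,0,4,2,1,5](1)
Move 8: P1 pit0 -> P1=[0,1,6,2,2,1](10) P2=[5,0,4,2,1,5](1)

Answer: 10 1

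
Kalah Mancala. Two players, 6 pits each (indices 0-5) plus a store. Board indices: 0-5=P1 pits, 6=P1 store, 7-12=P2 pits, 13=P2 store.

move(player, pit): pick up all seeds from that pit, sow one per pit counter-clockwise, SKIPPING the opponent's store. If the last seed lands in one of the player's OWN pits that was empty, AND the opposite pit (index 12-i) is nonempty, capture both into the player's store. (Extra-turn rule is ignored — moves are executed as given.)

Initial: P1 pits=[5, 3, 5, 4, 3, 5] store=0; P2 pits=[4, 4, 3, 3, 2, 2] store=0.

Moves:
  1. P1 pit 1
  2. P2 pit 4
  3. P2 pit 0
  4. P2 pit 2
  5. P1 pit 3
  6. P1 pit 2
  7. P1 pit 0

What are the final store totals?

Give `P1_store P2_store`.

Move 1: P1 pit1 -> P1=[5,0,6,5,4,5](0) P2=[4,4,3,3,2,2](0)
Move 2: P2 pit4 -> P1=[5,0,6,5,4,5](0) P2=[4,4,3,3,0,3](1)
Move 3: P2 pit0 -> P1=[5,0,6,5,4,5](0) P2=[0,5,4,4,1,3](1)
Move 4: P2 pit2 -> P1=[5,0,6,5,4,5](0) P2=[0,5,0,5,2,4](2)
Move 5: P1 pit3 -> P1=[5,0,6,0,5,6](1) P2=[1,6,0,5,2,4](2)
Move 6: P1 pit2 -> P1=[5,0,0,1,6,7](2) P2=[2,7,0,5,2,4](2)
Move 7: P1 pit0 -> P1=[0,1,1,2,7,8](2) P2=[2,7,0,5,2,4](2)

Answer: 2 2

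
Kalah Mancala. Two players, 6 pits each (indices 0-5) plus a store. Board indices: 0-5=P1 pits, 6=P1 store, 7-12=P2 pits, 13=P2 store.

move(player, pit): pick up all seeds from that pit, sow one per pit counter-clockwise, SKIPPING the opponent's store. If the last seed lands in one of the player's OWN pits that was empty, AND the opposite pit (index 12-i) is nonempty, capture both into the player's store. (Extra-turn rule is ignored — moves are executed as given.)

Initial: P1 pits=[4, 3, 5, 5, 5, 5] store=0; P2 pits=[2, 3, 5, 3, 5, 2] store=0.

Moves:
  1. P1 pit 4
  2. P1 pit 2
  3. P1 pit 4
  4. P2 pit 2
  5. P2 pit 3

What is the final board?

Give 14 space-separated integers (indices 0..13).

Answer: 6 4 0 6 0 8 2 4 4 0 0 7 4 2

Derivation:
Move 1: P1 pit4 -> P1=[4,3,5,5,0,6](1) P2=[3,4,6,3,5,2](0)
Move 2: P1 pit2 -> P1=[4,3,0,6,1,7](2) P2=[4,4,6,3,5,2](0)
Move 3: P1 pit4 -> P1=[4,3,0,6,0,8](2) P2=[4,4,6,3,5,2](0)
Move 4: P2 pit2 -> P1=[5,4,0,6,0,8](2) P2=[4,4,0,4,6,3](1)
Move 5: P2 pit3 -> P1=[6,4,0,6,0,8](2) P2=[4,4,0,0,7,4](2)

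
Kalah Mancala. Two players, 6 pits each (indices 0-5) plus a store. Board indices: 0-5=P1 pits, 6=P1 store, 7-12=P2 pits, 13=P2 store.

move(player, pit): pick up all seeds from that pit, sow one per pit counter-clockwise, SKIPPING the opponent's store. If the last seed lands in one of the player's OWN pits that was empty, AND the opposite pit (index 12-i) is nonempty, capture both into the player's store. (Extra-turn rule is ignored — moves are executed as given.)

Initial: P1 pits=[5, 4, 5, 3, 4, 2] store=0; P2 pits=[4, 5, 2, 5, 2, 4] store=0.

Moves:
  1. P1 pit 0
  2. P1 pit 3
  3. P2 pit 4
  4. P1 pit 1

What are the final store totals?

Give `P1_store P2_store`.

Move 1: P1 pit0 -> P1=[0,5,6,4,5,3](0) P2=[4,5,2,5,2,4](0)
Move 2: P1 pit3 -> P1=[0,5,6,0,6,4](1) P2=[5,5,2,5,2,4](0)
Move 3: P2 pit4 -> P1=[0,5,6,0,6,4](1) P2=[5,5,2,5,0,5](1)
Move 4: P1 pit1 -> P1=[0,0,7,1,7,5](2) P2=[5,5,2,5,0,5](1)

Answer: 2 1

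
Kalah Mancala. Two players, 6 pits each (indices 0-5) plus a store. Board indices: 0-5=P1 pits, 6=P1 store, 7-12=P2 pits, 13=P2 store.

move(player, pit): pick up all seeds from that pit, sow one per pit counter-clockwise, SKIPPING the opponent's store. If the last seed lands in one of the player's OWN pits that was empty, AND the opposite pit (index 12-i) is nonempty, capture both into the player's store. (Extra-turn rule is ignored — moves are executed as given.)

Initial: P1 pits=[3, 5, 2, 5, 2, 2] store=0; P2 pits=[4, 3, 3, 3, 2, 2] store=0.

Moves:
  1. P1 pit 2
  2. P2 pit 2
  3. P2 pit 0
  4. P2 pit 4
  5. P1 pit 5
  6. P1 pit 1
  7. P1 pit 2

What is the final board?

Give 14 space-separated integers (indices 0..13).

Answer: 4 0 0 8 4 1 2 2 4 1 5 0 4 1

Derivation:
Move 1: P1 pit2 -> P1=[3,5,0,6,3,2](0) P2=[4,3,3,3,2,2](0)
Move 2: P2 pit2 -> P1=[3,5,0,6,3,2](0) P2=[4,3,0,4,3,3](0)
Move 3: P2 pit0 -> P1=[3,5,0,6,3,2](0) P2=[0,4,1,5,4,3](0)
Move 4: P2 pit4 -> P1=[4,6,0,6,3,2](0) P2=[0,4,1,5,0,4](1)
Move 5: P1 pit5 -> P1=[4,6,0,6,3,0](1) P2=[1,4,1,5,0,4](1)
Move 6: P1 pit1 -> P1=[4,0,1,7,4,1](2) P2=[2,4,1,5,0,4](1)
Move 7: P1 pit2 -> P1=[4,0,0,8,4,1](2) P2=[2,4,1,5,0,4](1)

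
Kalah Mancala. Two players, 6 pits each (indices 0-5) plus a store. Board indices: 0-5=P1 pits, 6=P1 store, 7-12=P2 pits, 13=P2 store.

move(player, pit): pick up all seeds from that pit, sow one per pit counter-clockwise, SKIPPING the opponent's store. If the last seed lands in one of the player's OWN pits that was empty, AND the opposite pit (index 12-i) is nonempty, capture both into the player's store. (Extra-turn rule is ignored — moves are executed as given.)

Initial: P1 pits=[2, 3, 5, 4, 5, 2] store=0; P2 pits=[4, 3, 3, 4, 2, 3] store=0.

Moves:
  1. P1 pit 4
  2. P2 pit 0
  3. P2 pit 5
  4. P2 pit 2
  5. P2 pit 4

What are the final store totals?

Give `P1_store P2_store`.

Answer: 1 3

Derivation:
Move 1: P1 pit4 -> P1=[2,3,5,4,0,3](1) P2=[5,4,4,4,2,3](0)
Move 2: P2 pit0 -> P1=[2,3,5,4,0,3](1) P2=[0,5,5,5,3,4](0)
Move 3: P2 pit5 -> P1=[3,4,6,4,0,3](1) P2=[0,5,5,5,3,0](1)
Move 4: P2 pit2 -> P1=[4,4,6,4,0,3](1) P2=[0,5,0,6,4,1](2)
Move 5: P2 pit4 -> P1=[5,5,6,4,0,3](1) P2=[0,5,0,6,0,2](3)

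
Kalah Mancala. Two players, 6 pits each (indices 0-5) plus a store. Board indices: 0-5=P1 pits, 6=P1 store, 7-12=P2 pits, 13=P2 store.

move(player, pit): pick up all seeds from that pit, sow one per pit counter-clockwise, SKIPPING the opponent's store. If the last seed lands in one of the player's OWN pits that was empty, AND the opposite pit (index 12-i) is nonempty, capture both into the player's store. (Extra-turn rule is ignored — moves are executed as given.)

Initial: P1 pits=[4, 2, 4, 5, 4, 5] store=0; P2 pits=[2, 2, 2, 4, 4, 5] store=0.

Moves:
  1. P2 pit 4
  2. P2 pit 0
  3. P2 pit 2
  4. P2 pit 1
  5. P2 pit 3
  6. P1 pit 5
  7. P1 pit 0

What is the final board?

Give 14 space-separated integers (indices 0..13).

Answer: 0 5 6 6 5 1 2 1 1 2 1 3 8 2

Derivation:
Move 1: P2 pit4 -> P1=[5,3,4,5,4,5](0) P2=[2,2,2,4,0,6](1)
Move 2: P2 pit0 -> P1=[5,3,4,5,4,5](0) P2=[0,3,3,4,0,6](1)
Move 3: P2 pit2 -> P1=[5,3,4,5,4,5](0) P2=[0,3,0,5,1,7](1)
Move 4: P2 pit1 -> P1=[5,3,4,5,4,5](0) P2=[0,0,1,6,2,7](1)
Move 5: P2 pit3 -> P1=[6,4,5,5,4,5](0) P2=[0,0,1,0,3,8](2)
Move 6: P1 pit5 -> P1=[6,4,5,5,4,0](1) P2=[1,1,2,1,3,8](2)
Move 7: P1 pit0 -> P1=[0,5,6,6,5,1](2) P2=[1,1,2,1,3,8](2)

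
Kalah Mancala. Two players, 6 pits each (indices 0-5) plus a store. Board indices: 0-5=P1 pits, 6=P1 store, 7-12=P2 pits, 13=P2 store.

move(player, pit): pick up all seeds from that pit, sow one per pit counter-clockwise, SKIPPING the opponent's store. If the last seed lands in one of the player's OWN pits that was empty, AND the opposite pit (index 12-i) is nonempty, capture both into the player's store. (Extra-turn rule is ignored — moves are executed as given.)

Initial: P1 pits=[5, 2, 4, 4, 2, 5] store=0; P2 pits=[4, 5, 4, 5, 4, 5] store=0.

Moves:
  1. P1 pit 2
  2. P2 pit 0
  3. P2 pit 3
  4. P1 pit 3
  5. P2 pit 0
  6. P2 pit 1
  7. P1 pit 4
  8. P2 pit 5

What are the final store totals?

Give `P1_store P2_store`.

Move 1: P1 pit2 -> P1=[5,2,0,5,3,6](1) P2=[4,5,4,5,4,5](0)
Move 2: P2 pit0 -> P1=[5,2,0,5,3,6](1) P2=[0,6,5,6,5,5](0)
Move 3: P2 pit3 -> P1=[6,3,1,5,3,6](1) P2=[0,6,5,0,6,6](1)
Move 4: P1 pit3 -> P1=[6,3,1,0,4,7](2) P2=[1,7,5,0,6,6](1)
Move 5: P2 pit0 -> P1=[6,3,1,0,4,7](2) P2=[0,8,5,0,6,6](1)
Move 6: P2 pit1 -> P1=[7,4,2,0,4,7](2) P2=[0,0,6,1,7,7](2)
Move 7: P1 pit4 -> P1=[7,4,2,0,0,8](3) P2=[1,1,6,1,7,7](2)
Move 8: P2 pit5 -> P1=[8,5,3,1,1,9](3) P2=[1,1,6,1,7,0](3)

Answer: 3 3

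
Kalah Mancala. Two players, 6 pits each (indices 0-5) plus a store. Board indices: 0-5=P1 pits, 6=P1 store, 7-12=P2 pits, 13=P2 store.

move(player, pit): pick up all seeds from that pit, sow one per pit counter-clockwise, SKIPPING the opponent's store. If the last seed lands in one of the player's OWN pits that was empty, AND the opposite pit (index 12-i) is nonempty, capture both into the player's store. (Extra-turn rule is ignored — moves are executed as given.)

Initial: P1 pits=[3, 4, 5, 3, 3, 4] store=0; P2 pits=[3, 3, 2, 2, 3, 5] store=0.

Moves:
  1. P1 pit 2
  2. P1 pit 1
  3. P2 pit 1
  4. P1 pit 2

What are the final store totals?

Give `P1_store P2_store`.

Answer: 1 0

Derivation:
Move 1: P1 pit2 -> P1=[3,4,0,4,4,5](1) P2=[4,3,2,2,3,5](0)
Move 2: P1 pit1 -> P1=[3,0,1,5,5,6](1) P2=[4,3,2,2,3,5](0)
Move 3: P2 pit1 -> P1=[3,0,1,5,5,6](1) P2=[4,0,3,3,4,5](0)
Move 4: P1 pit2 -> P1=[3,0,0,6,5,6](1) P2=[4,0,3,3,4,5](0)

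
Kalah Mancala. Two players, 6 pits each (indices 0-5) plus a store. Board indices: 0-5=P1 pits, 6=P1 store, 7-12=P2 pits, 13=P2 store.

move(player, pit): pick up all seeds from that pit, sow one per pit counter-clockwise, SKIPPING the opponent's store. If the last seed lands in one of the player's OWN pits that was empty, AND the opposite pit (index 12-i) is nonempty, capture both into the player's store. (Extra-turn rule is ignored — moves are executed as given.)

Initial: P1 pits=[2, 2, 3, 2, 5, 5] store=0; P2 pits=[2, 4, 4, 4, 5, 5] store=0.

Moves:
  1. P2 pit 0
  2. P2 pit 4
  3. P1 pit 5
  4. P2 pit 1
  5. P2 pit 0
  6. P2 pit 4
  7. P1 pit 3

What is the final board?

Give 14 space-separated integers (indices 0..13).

Move 1: P2 pit0 -> P1=[2,2,3,2,5,5](0) P2=[0,5,5,4,5,5](0)
Move 2: P2 pit4 -> P1=[3,3,4,2,5,5](0) P2=[0,5,5,4,0,6](1)
Move 3: P1 pit5 -> P1=[3,3,4,2,5,0](1) P2=[1,6,6,5,0,6](1)
Move 4: P2 pit1 -> P1=[4,3,4,2,5,0](1) P2=[1,0,7,6,1,7](2)
Move 5: P2 pit0 -> P1=[4,3,4,2,0,0](1) P2=[0,0,7,6,1,7](8)
Move 6: P2 pit4 -> P1=[4,3,4,2,0,0](1) P2=[0,0,7,6,0,8](8)
Move 7: P1 pit3 -> P1=[4,3,4,0,1,1](1) P2=[0,0,7,6,0,8](8)

Answer: 4 3 4 0 1 1 1 0 0 7 6 0 8 8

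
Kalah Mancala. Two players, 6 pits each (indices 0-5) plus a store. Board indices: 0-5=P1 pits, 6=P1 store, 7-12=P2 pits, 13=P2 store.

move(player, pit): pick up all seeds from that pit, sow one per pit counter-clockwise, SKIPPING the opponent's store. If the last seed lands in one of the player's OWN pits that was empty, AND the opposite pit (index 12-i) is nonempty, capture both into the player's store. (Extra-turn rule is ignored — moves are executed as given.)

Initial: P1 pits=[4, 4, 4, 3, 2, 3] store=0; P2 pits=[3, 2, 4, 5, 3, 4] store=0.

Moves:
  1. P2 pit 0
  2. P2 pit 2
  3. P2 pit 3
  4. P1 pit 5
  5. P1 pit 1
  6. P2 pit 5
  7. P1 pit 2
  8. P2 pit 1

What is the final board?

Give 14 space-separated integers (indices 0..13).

Answer: 7 1 0 7 5 2 3 2 0 2 1 6 1 4

Derivation:
Move 1: P2 pit0 -> P1=[4,4,4,3,2,3](0) P2=[0,3,5,6,3,4](0)
Move 2: P2 pit2 -> P1=[5,4,4,3,2,3](0) P2=[0,3,0,7,4,5](1)
Move 3: P2 pit3 -> P1=[6,5,5,4,2,3](0) P2=[0,3,0,0,5,6](2)
Move 4: P1 pit5 -> P1=[6,5,5,4,2,0](1) P2=[1,4,0,0,5,6](2)
Move 5: P1 pit1 -> P1=[6,0,6,5,3,1](2) P2=[1,4,0,0,5,6](2)
Move 6: P2 pit5 -> P1=[7,1,7,6,4,1](2) P2=[1,4,0,0,5,0](3)
Move 7: P1 pit2 -> P1=[7,1,0,7,5,2](3) P2=[2,5,1,0,5,0](3)
Move 8: P2 pit1 -> P1=[7,1,0,7,5,2](3) P2=[2,0,2,1,6,1](4)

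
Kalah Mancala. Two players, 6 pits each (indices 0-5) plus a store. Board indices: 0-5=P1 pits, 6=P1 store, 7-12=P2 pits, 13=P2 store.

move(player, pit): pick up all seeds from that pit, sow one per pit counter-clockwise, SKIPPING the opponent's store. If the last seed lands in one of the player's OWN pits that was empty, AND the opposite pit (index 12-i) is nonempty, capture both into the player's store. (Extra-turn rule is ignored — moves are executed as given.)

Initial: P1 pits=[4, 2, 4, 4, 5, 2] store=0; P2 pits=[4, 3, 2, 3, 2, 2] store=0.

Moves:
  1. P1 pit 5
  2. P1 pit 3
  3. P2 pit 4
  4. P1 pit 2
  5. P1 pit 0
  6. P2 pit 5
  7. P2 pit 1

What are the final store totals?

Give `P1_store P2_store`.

Answer: 3 7

Derivation:
Move 1: P1 pit5 -> P1=[4,2,4,4,5,0](1) P2=[5,3,2,3,2,2](0)
Move 2: P1 pit3 -> P1=[4,2,4,0,6,1](2) P2=[6,3,2,3,2,2](0)
Move 3: P2 pit4 -> P1=[4,2,4,0,6,1](2) P2=[6,3,2,3,0,3](1)
Move 4: P1 pit2 -> P1=[4,2,0,1,7,2](3) P2=[6,3,2,3,0,3](1)
Move 5: P1 pit0 -> P1=[0,3,1,2,8,2](3) P2=[6,3,2,3,0,3](1)
Move 6: P2 pit5 -> P1=[1,4,1,2,8,2](3) P2=[6,3,2,3,0,0](2)
Move 7: P2 pit1 -> P1=[1,0,1,2,8,2](3) P2=[6,0,3,4,0,0](7)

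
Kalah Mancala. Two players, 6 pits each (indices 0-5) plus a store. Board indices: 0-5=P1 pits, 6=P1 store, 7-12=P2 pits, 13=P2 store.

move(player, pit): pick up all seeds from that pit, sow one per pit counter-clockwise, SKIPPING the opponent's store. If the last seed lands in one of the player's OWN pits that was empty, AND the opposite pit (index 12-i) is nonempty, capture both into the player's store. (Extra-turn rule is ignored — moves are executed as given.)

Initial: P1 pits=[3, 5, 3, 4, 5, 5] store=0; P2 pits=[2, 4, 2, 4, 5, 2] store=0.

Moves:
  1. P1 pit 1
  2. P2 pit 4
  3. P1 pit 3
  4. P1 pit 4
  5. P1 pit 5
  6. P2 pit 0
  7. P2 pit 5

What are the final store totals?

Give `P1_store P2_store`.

Move 1: P1 pit1 -> P1=[3,0,4,5,6,6](1) P2=[2,4,2,4,5,2](0)
Move 2: P2 pit4 -> P1=[4,1,5,5,6,6](1) P2=[2,4,2,4,0,3](1)
Move 3: P1 pit3 -> P1=[4,1,5,0,7,7](2) P2=[3,5,2,4,0,3](1)
Move 4: P1 pit4 -> P1=[4,1,5,0,0,8](3) P2=[4,6,3,5,1,3](1)
Move 5: P1 pit5 -> P1=[5,1,5,0,0,0](4) P2=[5,7,4,6,2,4](1)
Move 6: P2 pit0 -> P1=[5,1,5,0,0,0](4) P2=[0,8,5,7,3,5](1)
Move 7: P2 pit5 -> P1=[6,2,6,1,0,0](4) P2=[0,8,5,7,3,0](2)

Answer: 4 2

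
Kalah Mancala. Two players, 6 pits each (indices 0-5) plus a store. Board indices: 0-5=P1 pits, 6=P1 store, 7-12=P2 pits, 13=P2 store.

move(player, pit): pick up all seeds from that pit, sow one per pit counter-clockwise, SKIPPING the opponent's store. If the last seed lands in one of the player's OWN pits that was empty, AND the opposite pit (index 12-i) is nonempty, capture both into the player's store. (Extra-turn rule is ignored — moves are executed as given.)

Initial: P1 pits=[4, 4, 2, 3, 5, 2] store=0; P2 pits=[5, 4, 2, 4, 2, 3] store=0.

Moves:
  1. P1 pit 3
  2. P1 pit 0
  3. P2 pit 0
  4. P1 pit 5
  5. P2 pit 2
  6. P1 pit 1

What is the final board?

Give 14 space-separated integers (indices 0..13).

Move 1: P1 pit3 -> P1=[4,4,2,0,6,3](1) P2=[5,4,2,4,2,3](0)
Move 2: P1 pit0 -> P1=[0,5,3,1,7,3](1) P2=[5,4,2,4,2,3](0)
Move 3: P2 pit0 -> P1=[0,5,3,1,7,3](1) P2=[0,5,3,5,3,4](0)
Move 4: P1 pit5 -> P1=[0,5,3,1,7,0](2) P2=[1,6,3,5,3,4](0)
Move 5: P2 pit2 -> P1=[0,5,3,1,7,0](2) P2=[1,6,0,6,4,5](0)
Move 6: P1 pit1 -> P1=[0,0,4,2,8,1](3) P2=[1,6,0,6,4,5](0)

Answer: 0 0 4 2 8 1 3 1 6 0 6 4 5 0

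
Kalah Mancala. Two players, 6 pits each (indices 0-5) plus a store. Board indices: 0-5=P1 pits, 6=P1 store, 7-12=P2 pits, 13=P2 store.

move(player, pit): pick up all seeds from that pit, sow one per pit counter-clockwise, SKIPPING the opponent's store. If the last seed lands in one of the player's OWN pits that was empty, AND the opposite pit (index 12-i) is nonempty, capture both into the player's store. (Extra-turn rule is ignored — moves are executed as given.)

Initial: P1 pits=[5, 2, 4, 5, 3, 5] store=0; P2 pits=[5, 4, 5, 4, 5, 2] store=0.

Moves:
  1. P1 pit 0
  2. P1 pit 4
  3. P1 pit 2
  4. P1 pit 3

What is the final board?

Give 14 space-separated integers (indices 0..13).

Move 1: P1 pit0 -> P1=[0,3,5,6,4,6](0) P2=[5,4,5,4,5,2](0)
Move 2: P1 pit4 -> P1=[0,3,5,6,0,7](1) P2=[6,5,5,4,5,2](0)
Move 3: P1 pit2 -> P1=[0,3,0,7,1,8](2) P2=[7,5,5,4,5,2](0)
Move 4: P1 pit3 -> P1=[0,3,0,0,2,9](3) P2=[8,6,6,5,5,2](0)

Answer: 0 3 0 0 2 9 3 8 6 6 5 5 2 0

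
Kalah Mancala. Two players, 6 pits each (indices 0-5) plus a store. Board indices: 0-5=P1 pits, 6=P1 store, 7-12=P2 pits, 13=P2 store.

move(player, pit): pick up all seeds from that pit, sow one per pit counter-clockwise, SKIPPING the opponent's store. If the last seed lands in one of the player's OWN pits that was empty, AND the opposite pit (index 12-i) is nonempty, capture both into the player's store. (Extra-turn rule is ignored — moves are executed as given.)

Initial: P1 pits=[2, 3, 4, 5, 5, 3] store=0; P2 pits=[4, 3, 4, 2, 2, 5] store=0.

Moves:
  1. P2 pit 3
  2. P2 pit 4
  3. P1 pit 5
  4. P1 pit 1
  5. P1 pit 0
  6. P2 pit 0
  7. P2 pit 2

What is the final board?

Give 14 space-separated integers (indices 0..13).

Answer: 1 1 6 7 6 0 1 0 5 0 2 2 9 2

Derivation:
Move 1: P2 pit3 -> P1=[2,3,4,5,5,3](0) P2=[4,3,4,0,3,6](0)
Move 2: P2 pit4 -> P1=[3,3,4,5,5,3](0) P2=[4,3,4,0,0,7](1)
Move 3: P1 pit5 -> P1=[3,3,4,5,5,0](1) P2=[5,4,4,0,0,7](1)
Move 4: P1 pit1 -> P1=[3,0,5,6,6,0](1) P2=[5,4,4,0,0,7](1)
Move 5: P1 pit0 -> P1=[0,1,6,7,6,0](1) P2=[5,4,4,0,0,7](1)
Move 6: P2 pit0 -> P1=[0,1,6,7,6,0](1) P2=[0,5,5,1,1,8](1)
Move 7: P2 pit2 -> P1=[1,1,6,7,6,0](1) P2=[0,5,0,2,2,9](2)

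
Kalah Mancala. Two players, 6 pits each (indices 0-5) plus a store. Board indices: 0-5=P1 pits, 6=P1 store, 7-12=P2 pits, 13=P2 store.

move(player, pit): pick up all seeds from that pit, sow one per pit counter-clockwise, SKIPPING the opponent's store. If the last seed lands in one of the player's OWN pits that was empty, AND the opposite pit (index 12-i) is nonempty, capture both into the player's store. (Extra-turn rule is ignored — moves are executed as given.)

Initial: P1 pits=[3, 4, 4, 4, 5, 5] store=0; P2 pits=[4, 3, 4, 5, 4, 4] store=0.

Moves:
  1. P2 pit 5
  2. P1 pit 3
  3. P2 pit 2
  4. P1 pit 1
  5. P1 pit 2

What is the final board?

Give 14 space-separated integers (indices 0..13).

Answer: 4 0 0 2 8 8 3 6 4 0 6 5 1 2

Derivation:
Move 1: P2 pit5 -> P1=[4,5,5,4,5,5](0) P2=[4,3,4,5,4,0](1)
Move 2: P1 pit3 -> P1=[4,5,5,0,6,6](1) P2=[5,3,4,5,4,0](1)
Move 3: P2 pit2 -> P1=[4,5,5,0,6,6](1) P2=[5,3,0,6,5,1](2)
Move 4: P1 pit1 -> P1=[4,0,6,1,7,7](2) P2=[5,3,0,6,5,1](2)
Move 5: P1 pit2 -> P1=[4,0,0,2,8,8](3) P2=[6,4,0,6,5,1](2)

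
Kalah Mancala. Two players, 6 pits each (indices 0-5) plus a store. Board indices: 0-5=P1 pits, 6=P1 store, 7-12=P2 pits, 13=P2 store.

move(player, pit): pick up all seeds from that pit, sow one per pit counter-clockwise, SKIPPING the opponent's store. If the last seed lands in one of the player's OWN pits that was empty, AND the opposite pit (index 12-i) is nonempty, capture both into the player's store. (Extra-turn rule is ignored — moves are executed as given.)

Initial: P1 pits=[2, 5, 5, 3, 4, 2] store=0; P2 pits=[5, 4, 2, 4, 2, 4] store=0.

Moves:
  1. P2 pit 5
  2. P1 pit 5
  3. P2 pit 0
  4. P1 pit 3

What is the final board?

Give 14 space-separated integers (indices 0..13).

Move 1: P2 pit5 -> P1=[3,6,6,3,4,2](0) P2=[5,4,2,4,2,0](1)
Move 2: P1 pit5 -> P1=[3,6,6,3,4,0](1) P2=[6,4,2,4,2,0](1)
Move 3: P2 pit0 -> P1=[3,6,6,3,4,0](1) P2=[0,5,3,5,3,1](2)
Move 4: P1 pit3 -> P1=[3,6,6,0,5,1](2) P2=[0,5,3,5,3,1](2)

Answer: 3 6 6 0 5 1 2 0 5 3 5 3 1 2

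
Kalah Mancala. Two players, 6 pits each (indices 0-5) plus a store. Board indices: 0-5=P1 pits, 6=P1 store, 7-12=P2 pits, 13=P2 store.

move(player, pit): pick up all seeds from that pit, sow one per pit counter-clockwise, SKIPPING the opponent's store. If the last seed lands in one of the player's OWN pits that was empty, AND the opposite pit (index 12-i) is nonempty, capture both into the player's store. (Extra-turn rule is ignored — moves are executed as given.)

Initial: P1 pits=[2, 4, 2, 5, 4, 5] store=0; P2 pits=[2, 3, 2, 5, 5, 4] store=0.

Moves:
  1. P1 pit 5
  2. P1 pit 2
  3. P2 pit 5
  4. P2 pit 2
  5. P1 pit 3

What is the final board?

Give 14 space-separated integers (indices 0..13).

Move 1: P1 pit5 -> P1=[2,4,2,5,4,0](1) P2=[3,4,3,6,5,4](0)
Move 2: P1 pit2 -> P1=[2,4,0,6,5,0](1) P2=[3,4,3,6,5,4](0)
Move 3: P2 pit5 -> P1=[3,5,1,6,5,0](1) P2=[3,4,3,6,5,0](1)
Move 4: P2 pit2 -> P1=[0,5,1,6,5,0](1) P2=[3,4,0,7,6,0](5)
Move 5: P1 pit3 -> P1=[0,5,1,0,6,1](2) P2=[4,5,1,7,6,0](5)

Answer: 0 5 1 0 6 1 2 4 5 1 7 6 0 5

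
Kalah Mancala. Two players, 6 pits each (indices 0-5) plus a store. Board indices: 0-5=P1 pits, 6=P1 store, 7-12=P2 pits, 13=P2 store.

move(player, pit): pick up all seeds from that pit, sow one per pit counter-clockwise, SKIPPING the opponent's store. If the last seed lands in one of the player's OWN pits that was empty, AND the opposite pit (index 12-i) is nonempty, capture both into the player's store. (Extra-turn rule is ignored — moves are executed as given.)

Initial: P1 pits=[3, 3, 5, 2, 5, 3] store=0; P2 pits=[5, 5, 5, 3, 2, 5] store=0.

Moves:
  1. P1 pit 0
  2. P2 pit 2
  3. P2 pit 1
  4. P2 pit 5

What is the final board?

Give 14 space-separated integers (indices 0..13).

Answer: 2 5 7 4 6 4 0 5 0 1 5 4 0 3

Derivation:
Move 1: P1 pit0 -> P1=[0,4,6,3,5,3](0) P2=[5,5,5,3,2,5](0)
Move 2: P2 pit2 -> P1=[1,4,6,3,5,3](0) P2=[5,5,0,4,3,6](1)
Move 3: P2 pit1 -> P1=[1,4,6,3,5,3](0) P2=[5,0,1,5,4,7](2)
Move 4: P2 pit5 -> P1=[2,5,7,4,6,4](0) P2=[5,0,1,5,4,0](3)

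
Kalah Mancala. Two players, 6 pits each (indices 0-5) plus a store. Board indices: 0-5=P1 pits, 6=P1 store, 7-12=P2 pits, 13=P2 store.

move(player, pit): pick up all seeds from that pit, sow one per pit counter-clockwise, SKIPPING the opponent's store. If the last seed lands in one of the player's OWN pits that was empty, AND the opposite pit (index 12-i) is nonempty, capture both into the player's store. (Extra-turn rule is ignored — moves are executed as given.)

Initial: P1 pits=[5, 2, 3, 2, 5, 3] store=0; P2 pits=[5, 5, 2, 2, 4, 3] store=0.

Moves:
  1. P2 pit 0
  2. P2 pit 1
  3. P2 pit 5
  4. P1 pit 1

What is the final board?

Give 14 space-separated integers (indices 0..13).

Answer: 7 0 5 4 6 3 0 0 0 4 4 6 0 2

Derivation:
Move 1: P2 pit0 -> P1=[5,2,3,2,5,3](0) P2=[0,6,3,3,5,4](0)
Move 2: P2 pit1 -> P1=[6,2,3,2,5,3](0) P2=[0,0,4,4,6,5](1)
Move 3: P2 pit5 -> P1=[7,3,4,3,5,3](0) P2=[0,0,4,4,6,0](2)
Move 4: P1 pit1 -> P1=[7,0,5,4,6,3](0) P2=[0,0,4,4,6,0](2)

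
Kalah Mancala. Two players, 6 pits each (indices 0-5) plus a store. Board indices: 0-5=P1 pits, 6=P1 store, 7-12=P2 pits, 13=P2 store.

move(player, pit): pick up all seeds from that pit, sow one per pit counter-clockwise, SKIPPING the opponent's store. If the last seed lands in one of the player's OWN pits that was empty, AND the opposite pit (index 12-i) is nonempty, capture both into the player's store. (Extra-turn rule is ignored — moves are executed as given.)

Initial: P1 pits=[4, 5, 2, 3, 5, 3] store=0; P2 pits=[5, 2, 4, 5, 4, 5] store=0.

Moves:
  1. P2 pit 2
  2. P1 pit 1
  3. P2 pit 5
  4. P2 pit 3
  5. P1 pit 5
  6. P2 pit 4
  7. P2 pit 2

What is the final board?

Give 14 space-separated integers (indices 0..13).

Move 1: P2 pit2 -> P1=[4,5,2,3,5,3](0) P2=[5,2,0,6,5,6](1)
Move 2: P1 pit1 -> P1=[4,0,3,4,6,4](1) P2=[5,2,0,6,5,6](1)
Move 3: P2 pit5 -> P1=[5,1,4,5,7,4](1) P2=[5,2,0,6,5,0](2)
Move 4: P2 pit3 -> P1=[6,2,5,5,7,4](1) P2=[5,2,0,0,6,1](3)
Move 5: P1 pit5 -> P1=[6,2,5,5,7,0](2) P2=[6,3,1,0,6,1](3)
Move 6: P2 pit4 -> P1=[7,3,6,6,7,0](2) P2=[6,3,1,0,0,2](4)
Move 7: P2 pit2 -> P1=[7,3,0,6,7,0](2) P2=[6,3,0,0,0,2](11)

Answer: 7 3 0 6 7 0 2 6 3 0 0 0 2 11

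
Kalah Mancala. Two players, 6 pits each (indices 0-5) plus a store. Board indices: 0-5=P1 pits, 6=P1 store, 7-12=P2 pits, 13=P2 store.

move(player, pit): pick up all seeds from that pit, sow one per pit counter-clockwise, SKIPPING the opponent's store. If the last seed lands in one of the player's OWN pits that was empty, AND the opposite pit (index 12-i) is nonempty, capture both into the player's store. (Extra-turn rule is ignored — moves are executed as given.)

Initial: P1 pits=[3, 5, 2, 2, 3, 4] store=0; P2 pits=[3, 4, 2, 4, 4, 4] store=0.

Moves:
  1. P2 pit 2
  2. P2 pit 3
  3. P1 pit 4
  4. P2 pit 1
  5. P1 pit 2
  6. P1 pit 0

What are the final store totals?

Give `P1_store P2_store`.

Answer: 1 1

Derivation:
Move 1: P2 pit2 -> P1=[3,5,2,2,3,4](0) P2=[3,4,0,5,5,4](0)
Move 2: P2 pit3 -> P1=[4,6,2,2,3,4](0) P2=[3,4,0,0,6,5](1)
Move 3: P1 pit4 -> P1=[4,6,2,2,0,5](1) P2=[4,4,0,0,6,5](1)
Move 4: P2 pit1 -> P1=[4,6,2,2,0,5](1) P2=[4,0,1,1,7,6](1)
Move 5: P1 pit2 -> P1=[4,6,0,3,1,5](1) P2=[4,0,1,1,7,6](1)
Move 6: P1 pit0 -> P1=[0,7,1,4,2,5](1) P2=[4,0,1,1,7,6](1)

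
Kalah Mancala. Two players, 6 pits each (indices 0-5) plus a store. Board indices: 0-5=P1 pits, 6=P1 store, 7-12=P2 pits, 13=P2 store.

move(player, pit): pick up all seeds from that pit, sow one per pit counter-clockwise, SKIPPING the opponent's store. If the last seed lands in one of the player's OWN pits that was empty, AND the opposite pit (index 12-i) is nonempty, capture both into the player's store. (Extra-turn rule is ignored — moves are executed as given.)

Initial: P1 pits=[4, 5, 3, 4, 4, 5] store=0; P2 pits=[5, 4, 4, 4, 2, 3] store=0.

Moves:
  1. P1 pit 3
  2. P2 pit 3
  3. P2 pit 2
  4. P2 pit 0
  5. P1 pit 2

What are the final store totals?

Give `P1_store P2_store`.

Move 1: P1 pit3 -> P1=[4,5,3,0,5,6](1) P2=[6,4,4,4,2,3](0)
Move 2: P2 pit3 -> P1=[5,5,3,0,5,6](1) P2=[6,4,4,0,3,4](1)
Move 3: P2 pit2 -> P1=[5,5,3,0,5,6](1) P2=[6,4,0,1,4,5](2)
Move 4: P2 pit0 -> P1=[5,5,3,0,5,6](1) P2=[0,5,1,2,5,6](3)
Move 5: P1 pit2 -> P1=[5,5,0,1,6,7](1) P2=[0,5,1,2,5,6](3)

Answer: 1 3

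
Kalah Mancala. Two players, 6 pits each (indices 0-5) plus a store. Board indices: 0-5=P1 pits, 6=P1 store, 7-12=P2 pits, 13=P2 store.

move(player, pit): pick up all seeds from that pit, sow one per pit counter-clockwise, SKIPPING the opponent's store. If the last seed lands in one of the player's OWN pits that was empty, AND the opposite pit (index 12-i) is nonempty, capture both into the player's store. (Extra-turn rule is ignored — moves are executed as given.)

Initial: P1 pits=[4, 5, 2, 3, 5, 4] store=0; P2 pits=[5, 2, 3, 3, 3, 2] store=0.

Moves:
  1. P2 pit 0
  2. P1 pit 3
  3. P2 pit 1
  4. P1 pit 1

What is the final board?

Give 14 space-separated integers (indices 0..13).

Answer: 4 0 3 1 7 6 2 0 0 5 5 5 3 0

Derivation:
Move 1: P2 pit0 -> P1=[4,5,2,3,5,4](0) P2=[0,3,4,4,4,3](0)
Move 2: P1 pit3 -> P1=[4,5,2,0,6,5](1) P2=[0,3,4,4,4,3](0)
Move 3: P2 pit1 -> P1=[4,5,2,0,6,5](1) P2=[0,0,5,5,5,3](0)
Move 4: P1 pit1 -> P1=[4,0,3,1,7,6](2) P2=[0,0,5,5,5,3](0)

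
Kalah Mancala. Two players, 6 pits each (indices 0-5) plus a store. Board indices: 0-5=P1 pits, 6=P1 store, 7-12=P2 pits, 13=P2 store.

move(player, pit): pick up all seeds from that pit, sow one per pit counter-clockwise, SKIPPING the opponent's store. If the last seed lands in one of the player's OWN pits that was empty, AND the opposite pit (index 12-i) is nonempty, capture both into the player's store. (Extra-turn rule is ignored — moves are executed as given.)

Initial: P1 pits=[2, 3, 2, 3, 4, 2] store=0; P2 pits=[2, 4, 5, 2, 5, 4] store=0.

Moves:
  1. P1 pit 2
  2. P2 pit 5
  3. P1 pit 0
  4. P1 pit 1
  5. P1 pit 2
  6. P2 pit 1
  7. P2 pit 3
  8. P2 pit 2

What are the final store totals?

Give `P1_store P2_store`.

Answer: 1 3

Derivation:
Move 1: P1 pit2 -> P1=[2,3,0,4,5,2](0) P2=[2,4,5,2,5,4](0)
Move 2: P2 pit5 -> P1=[3,4,1,4,5,2](0) P2=[2,4,5,2,5,0](1)
Move 3: P1 pit0 -> P1=[0,5,2,5,5,2](0) P2=[2,4,5,2,5,0](1)
Move 4: P1 pit1 -> P1=[0,0,3,6,6,3](1) P2=[2,4,5,2,5,0](1)
Move 5: P1 pit2 -> P1=[0,0,0,7,7,4](1) P2=[2,4,5,2,5,0](1)
Move 6: P2 pit1 -> P1=[0,0,0,7,7,4](1) P2=[2,0,6,3,6,1](1)
Move 7: P2 pit3 -> P1=[0,0,0,7,7,4](1) P2=[2,0,6,0,7,2](2)
Move 8: P2 pit2 -> P1=[1,1,0,7,7,4](1) P2=[2,0,0,1,8,3](3)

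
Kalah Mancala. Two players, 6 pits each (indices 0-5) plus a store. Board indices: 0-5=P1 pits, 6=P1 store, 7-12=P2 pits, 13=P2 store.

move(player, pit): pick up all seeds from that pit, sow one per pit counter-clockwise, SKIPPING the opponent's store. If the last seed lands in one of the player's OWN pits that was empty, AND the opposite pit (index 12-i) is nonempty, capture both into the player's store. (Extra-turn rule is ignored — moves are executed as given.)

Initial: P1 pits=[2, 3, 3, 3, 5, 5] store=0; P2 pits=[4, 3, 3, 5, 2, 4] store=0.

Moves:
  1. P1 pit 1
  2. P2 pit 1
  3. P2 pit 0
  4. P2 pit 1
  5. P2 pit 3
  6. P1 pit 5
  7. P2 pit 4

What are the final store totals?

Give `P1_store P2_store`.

Move 1: P1 pit1 -> P1=[2,0,4,4,6,5](0) P2=[4,3,3,5,2,4](0)
Move 2: P2 pit1 -> P1=[2,0,4,4,6,5](0) P2=[4,0,4,6,3,4](0)
Move 3: P2 pit0 -> P1=[2,0,4,4,6,5](0) P2=[0,1,5,7,4,4](0)
Move 4: P2 pit1 -> P1=[2,0,4,4,6,5](0) P2=[0,0,6,7,4,4](0)
Move 5: P2 pit3 -> P1=[3,1,5,5,6,5](0) P2=[0,0,6,0,5,5](1)
Move 6: P1 pit5 -> P1=[3,1,5,5,6,0](1) P2=[1,1,7,1,5,5](1)
Move 7: P2 pit4 -> P1=[4,2,6,5,6,0](1) P2=[1,1,7,1,0,6](2)

Answer: 1 2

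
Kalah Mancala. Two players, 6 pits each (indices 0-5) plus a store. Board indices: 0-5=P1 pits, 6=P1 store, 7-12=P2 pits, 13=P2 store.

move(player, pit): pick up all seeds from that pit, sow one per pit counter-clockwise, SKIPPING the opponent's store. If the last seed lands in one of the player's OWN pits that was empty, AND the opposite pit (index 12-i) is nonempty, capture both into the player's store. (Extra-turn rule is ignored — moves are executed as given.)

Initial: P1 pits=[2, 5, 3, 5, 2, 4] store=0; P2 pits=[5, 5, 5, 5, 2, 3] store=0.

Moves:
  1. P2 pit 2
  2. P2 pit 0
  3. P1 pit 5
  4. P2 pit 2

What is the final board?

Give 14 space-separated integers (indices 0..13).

Answer: 3 5 3 5 2 0 1 1 7 0 8 5 5 1

Derivation:
Move 1: P2 pit2 -> P1=[3,5,3,5,2,4](0) P2=[5,5,0,6,3,4](1)
Move 2: P2 pit0 -> P1=[3,5,3,5,2,4](0) P2=[0,6,1,7,4,5](1)
Move 3: P1 pit5 -> P1=[3,5,3,5,2,0](1) P2=[1,7,2,7,4,5](1)
Move 4: P2 pit2 -> P1=[3,5,3,5,2,0](1) P2=[1,7,0,8,5,5](1)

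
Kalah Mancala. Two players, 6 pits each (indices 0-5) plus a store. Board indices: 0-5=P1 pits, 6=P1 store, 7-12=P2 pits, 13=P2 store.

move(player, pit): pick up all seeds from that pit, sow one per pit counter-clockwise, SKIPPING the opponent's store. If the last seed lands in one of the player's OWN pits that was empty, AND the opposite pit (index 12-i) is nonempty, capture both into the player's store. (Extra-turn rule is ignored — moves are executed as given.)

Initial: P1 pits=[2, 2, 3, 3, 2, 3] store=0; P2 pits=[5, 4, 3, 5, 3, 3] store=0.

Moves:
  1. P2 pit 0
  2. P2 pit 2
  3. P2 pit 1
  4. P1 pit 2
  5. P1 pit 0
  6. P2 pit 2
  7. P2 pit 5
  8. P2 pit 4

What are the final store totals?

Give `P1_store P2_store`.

Move 1: P2 pit0 -> P1=[2,2,3,3,2,3](0) P2=[0,5,4,6,4,4](0)
Move 2: P2 pit2 -> P1=[2,2,3,3,2,3](0) P2=[0,5,0,7,5,5](1)
Move 3: P2 pit1 -> P1=[2,2,3,3,2,3](0) P2=[0,0,1,8,6,6](2)
Move 4: P1 pit2 -> P1=[2,2,0,4,3,4](0) P2=[0,0,1,8,6,6](2)
Move 5: P1 pit0 -> P1=[0,3,0,4,3,4](9) P2=[0,0,1,0,6,6](2)
Move 6: P2 pit2 -> P1=[0,3,0,4,3,4](9) P2=[0,0,0,1,6,6](2)
Move 7: P2 pit5 -> P1=[1,4,1,5,4,4](9) P2=[0,0,0,1,6,0](3)
Move 8: P2 pit4 -> P1=[2,5,2,6,4,4](9) P2=[0,0,0,1,0,1](4)

Answer: 9 4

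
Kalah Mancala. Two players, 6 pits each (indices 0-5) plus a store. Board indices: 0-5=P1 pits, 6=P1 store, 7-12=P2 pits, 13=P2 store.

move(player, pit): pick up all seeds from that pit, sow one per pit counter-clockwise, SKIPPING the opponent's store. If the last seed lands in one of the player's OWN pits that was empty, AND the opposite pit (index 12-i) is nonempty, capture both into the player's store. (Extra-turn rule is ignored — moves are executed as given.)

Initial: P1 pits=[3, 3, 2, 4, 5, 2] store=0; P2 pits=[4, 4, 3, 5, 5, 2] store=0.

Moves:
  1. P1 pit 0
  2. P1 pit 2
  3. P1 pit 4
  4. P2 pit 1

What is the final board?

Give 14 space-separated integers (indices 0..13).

Answer: 0 4 0 6 0 4 1 5 0 5 7 6 3 1

Derivation:
Move 1: P1 pit0 -> P1=[0,4,3,5,5,2](0) P2=[4,4,3,5,5,2](0)
Move 2: P1 pit2 -> P1=[0,4,0,6,6,3](0) P2=[4,4,3,5,5,2](0)
Move 3: P1 pit4 -> P1=[0,4,0,6,0,4](1) P2=[5,5,4,6,5,2](0)
Move 4: P2 pit1 -> P1=[0,4,0,6,0,4](1) P2=[5,0,5,7,6,3](1)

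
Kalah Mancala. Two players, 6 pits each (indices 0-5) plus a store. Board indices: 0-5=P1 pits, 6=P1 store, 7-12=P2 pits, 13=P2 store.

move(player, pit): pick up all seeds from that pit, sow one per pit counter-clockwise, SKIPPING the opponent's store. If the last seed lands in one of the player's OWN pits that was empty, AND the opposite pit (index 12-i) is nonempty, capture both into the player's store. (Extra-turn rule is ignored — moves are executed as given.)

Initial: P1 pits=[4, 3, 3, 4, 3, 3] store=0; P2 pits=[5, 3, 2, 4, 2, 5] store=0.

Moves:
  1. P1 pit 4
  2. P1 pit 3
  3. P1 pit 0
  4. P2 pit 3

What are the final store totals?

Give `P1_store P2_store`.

Move 1: P1 pit4 -> P1=[4,3,3,4,0,4](1) P2=[6,3,2,4,2,5](0)
Move 2: P1 pit3 -> P1=[4,3,3,0,1,5](2) P2=[7,3,2,4,2,5](0)
Move 3: P1 pit0 -> P1=[0,4,4,1,2,5](2) P2=[7,3,2,4,2,5](0)
Move 4: P2 pit3 -> P1=[1,4,4,1,2,5](2) P2=[7,3,2,0,3,6](1)

Answer: 2 1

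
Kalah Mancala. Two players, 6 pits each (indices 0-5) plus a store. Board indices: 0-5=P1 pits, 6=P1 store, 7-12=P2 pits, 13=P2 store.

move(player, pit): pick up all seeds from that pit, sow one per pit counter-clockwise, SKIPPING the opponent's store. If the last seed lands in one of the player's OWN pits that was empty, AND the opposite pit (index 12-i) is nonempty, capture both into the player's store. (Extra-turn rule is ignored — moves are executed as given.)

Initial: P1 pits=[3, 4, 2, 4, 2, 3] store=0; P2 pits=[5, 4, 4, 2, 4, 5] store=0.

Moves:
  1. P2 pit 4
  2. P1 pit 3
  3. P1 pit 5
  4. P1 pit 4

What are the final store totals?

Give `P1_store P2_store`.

Answer: 3 1

Derivation:
Move 1: P2 pit4 -> P1=[4,5,2,4,2,3](0) P2=[5,4,4,2,0,6](1)
Move 2: P1 pit3 -> P1=[4,5,2,0,3,4](1) P2=[6,4,4,2,0,6](1)
Move 3: P1 pit5 -> P1=[4,5,2,0,3,0](2) P2=[7,5,5,2,0,6](1)
Move 4: P1 pit4 -> P1=[4,5,2,0,0,1](3) P2=[8,5,5,2,0,6](1)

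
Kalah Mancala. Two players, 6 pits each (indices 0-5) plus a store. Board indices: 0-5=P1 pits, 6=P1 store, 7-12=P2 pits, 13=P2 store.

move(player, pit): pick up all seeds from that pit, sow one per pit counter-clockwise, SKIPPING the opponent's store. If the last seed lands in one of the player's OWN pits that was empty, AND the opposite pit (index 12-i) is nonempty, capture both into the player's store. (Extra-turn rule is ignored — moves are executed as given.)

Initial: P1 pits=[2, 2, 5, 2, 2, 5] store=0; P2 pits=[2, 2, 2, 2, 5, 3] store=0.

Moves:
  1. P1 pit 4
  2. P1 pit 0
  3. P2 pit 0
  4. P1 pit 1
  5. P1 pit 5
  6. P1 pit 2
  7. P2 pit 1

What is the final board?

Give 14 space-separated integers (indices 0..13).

Answer: 0 0 0 4 1 1 7 2 0 6 4 6 3 0

Derivation:
Move 1: P1 pit4 -> P1=[2,2,5,2,0,6](1) P2=[2,2,2,2,5,3](0)
Move 2: P1 pit0 -> P1=[0,3,6,2,0,6](1) P2=[2,2,2,2,5,3](0)
Move 3: P2 pit0 -> P1=[0,3,6,2,0,6](1) P2=[0,3,3,2,5,3](0)
Move 4: P1 pit1 -> P1=[0,0,7,3,0,6](5) P2=[0,0,3,2,5,3](0)
Move 5: P1 pit5 -> P1=[0,0,7,3,0,0](6) P2=[1,1,4,3,6,3](0)
Move 6: P1 pit2 -> P1=[0,0,0,4,1,1](7) P2=[2,2,5,3,6,3](0)
Move 7: P2 pit1 -> P1=[0,0,0,4,1,1](7) P2=[2,0,6,4,6,3](0)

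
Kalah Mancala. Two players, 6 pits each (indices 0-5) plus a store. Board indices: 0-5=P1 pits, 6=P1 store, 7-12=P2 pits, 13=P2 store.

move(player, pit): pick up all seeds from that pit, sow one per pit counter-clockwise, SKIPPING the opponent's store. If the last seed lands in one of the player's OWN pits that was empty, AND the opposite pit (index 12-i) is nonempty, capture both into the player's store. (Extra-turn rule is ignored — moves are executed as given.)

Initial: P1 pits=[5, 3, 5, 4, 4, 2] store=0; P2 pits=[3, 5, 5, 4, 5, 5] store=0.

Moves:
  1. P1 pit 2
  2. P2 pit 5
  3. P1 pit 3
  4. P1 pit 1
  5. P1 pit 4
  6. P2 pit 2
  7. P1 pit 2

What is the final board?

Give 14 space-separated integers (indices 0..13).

Answer: 7 1 0 2 1 7 3 6 7 0 6 7 1 2

Derivation:
Move 1: P1 pit2 -> P1=[5,3,0,5,5,3](1) P2=[4,5,5,4,5,5](0)
Move 2: P2 pit5 -> P1=[6,4,1,6,5,3](1) P2=[4,5,5,4,5,0](1)
Move 3: P1 pit3 -> P1=[6,4,1,0,6,4](2) P2=[5,6,6,4,5,0](1)
Move 4: P1 pit1 -> P1=[6,0,2,1,7,5](2) P2=[5,6,6,4,5,0](1)
Move 5: P1 pit4 -> P1=[6,0,2,1,0,6](3) P2=[6,7,7,5,6,0](1)
Move 6: P2 pit2 -> P1=[7,1,3,1,0,6](3) P2=[6,7,0,6,7,1](2)
Move 7: P1 pit2 -> P1=[7,1,0,2,1,7](3) P2=[6,7,0,6,7,1](2)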